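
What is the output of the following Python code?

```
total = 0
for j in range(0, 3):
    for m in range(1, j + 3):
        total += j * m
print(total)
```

j=0,m=1: total = 0+0 = 0
j=0,m=2: total = 0+0 = 0
j=1,m=1: total = 0+1 = 1
j=1,m=2: total = 1+2 = 3
j=1,m=3: total = 3+3 = 6
j=2,m=1: total = 6+2 = 8
j=2,m=2: total = 8+4 = 12
j=2,m=3: total = 12+6 = 18
j=2,m=4: total = 18+8 = 26

26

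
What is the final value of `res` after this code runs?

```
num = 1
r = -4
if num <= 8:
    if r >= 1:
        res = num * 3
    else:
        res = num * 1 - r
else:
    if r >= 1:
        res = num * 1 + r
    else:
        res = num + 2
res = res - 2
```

num=1, r=-4
num <= 8 is True; r >= 1 is False
→ res = num * 1 - r = 5
res = 5-2 = 3

3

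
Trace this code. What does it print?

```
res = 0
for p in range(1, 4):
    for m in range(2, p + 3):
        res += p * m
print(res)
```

p=1,m=2: res = 0+2 = 2
p=1,m=3: res = 2+3 = 5
p=2,m=2: res = 5+4 = 9
p=2,m=3: res = 9+6 = 15
p=2,m=4: res = 15+8 = 23
p=3,m=2: res = 23+6 = 29
p=3,m=3: res = 29+9 = 38
p=3,m=4: res = 38+12 = 50
p=3,m=5: res = 50+15 = 65

65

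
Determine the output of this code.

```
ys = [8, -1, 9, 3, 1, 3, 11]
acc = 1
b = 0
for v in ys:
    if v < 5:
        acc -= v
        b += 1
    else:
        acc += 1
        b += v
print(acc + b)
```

v=8: not <5, acc = 1+1 = 2; b=8
v=-1: <5, acc = 2-(-1) = 3; b=9
v=9: not <5, acc = 3+1 = 4; b=18
v=3: <5, acc = 4-3 = 1; b=19
v=1: <5, acc = 1-1 = 0; b=20
v=3: <5, acc = 0-3 = -3; b=21
v=11: not <5, acc = (-3)+1 = -2; b=32
acc+b = (-2)+32 = 30

30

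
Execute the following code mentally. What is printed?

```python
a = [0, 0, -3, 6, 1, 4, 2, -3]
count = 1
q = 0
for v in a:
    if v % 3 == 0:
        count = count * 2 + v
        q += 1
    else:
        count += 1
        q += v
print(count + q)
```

47

v=0: %3==0, count = 1*2+0 = 2; q=1
v=0: %3==0, count = 2*2+0 = 4; q=2
v=-3: %3==0, count = 4*2+(-3) = 5; q=3
v=6: %3==0, count = 5*2+6 = 16; q=4
v=1: not %3==0, count = 16+1 = 17; q=5
v=4: not %3==0, count = 17+1 = 18; q=9
v=2: not %3==0, count = 18+1 = 19; q=11
v=-3: %3==0, count = 19*2+(-3) = 35; q=12
count+q = 35+12 = 47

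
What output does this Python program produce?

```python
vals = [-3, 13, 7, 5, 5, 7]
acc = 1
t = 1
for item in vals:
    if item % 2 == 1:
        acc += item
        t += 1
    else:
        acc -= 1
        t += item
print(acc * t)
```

item=-3: odd, acc = 1+(-3) = -2; t=2
item=13: odd, acc = (-2)+13 = 11; t=3
item=7: odd, acc = 11+7 = 18; t=4
item=5: odd, acc = 18+5 = 23; t=5
item=5: odd, acc = 23+5 = 28; t=6
item=7: odd, acc = 28+7 = 35; t=7
acc*t = 35*7 = 245

245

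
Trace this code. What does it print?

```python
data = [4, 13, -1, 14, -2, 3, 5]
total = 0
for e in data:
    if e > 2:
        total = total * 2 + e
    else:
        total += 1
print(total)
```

247

e=4: >2, total = 0*2+4 = 4
e=13: >2, total = 4*2+13 = 21
e=-1: not >2, total = 21+1 = 22
e=14: >2, total = 22*2+14 = 58
e=-2: not >2, total = 58+1 = 59
e=3: >2, total = 59*2+3 = 121
e=5: >2, total = 121*2+5 = 247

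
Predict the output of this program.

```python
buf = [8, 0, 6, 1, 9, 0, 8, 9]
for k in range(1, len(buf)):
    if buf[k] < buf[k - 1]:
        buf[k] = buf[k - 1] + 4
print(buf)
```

k=1: 0<8, buf[1] = 8+4 = 12 → [8, 12, 6, 1, 9, 0, 8, 9]
k=2: 6<12, buf[2] = 12+4 = 16 → [8, 12, 16, 1, 9, 0, 8, 9]
k=3: 1<16, buf[3] = 16+4 = 20 → [8, 12, 16, 20, 9, 0, 8, 9]
k=4: 9<20, buf[4] = 20+4 = 24 → [8, 12, 16, 20, 24, 0, 8, 9]
k=5: 0<24, buf[5] = 24+4 = 28 → [8, 12, 16, 20, 24, 28, 8, 9]
k=6: 8<28, buf[6] = 28+4 = 32 → [8, 12, 16, 20, 24, 28, 32, 9]
k=7: 9<32, buf[7] = 32+4 = 36 → [8, 12, 16, 20, 24, 28, 32, 36]

[8, 12, 16, 20, 24, 28, 32, 36]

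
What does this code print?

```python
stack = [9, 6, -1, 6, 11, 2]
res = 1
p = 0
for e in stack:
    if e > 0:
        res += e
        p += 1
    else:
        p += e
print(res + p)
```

39

e=9: >0, res = 1+9 = 10; p=1
e=6: >0, res = 10+6 = 16; p=2
e=-1: not >0; p=1
e=6: >0, res = 16+6 = 22; p=2
e=11: >0, res = 22+11 = 33; p=3
e=2: >0, res = 33+2 = 35; p=4
res+p = 35+4 = 39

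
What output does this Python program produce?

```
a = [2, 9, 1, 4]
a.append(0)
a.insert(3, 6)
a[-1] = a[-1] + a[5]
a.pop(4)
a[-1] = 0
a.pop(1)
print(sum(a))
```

append 0 → [2, 9, 1, 4, 0]
insert 6 at 3 → [2, 9, 1, 6, 4, 0]
a[-1] = a[-1]+a[5] = 0+0 = 0 → [2, 9, 1, 6, 4, 0]
pop(4) removes 4 → [2, 9, 1, 6, 0]
a[-1] = 0 → [2, 9, 1, 6, 0]
pop(1) removes 9 → [2, 1, 6, 0]
sum = 9

9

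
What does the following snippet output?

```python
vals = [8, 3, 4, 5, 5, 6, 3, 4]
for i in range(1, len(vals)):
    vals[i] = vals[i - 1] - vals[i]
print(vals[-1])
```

-22

i=1: vals[1] = 8-3 = 5 → [8, 5, 4, 5, 5, 6, 3, 4]
i=2: vals[2] = 5-4 = 1 → [8, 5, 1, 5, 5, 6, 3, 4]
i=3: vals[3] = 1-5 = -4 → [8, 5, 1, -4, 5, 6, 3, 4]
i=4: vals[4] = (-4)-5 = -9 → [8, 5, 1, -4, -9, 6, 3, 4]
i=5: vals[5] = (-9)-6 = -15 → [8, 5, 1, -4, -9, -15, 3, 4]
i=6: vals[6] = (-15)-3 = -18 → [8, 5, 1, -4, -9, -15, -18, 4]
i=7: vals[7] = (-18)-4 = -22 → [8, 5, 1, -4, -9, -15, -18, -22]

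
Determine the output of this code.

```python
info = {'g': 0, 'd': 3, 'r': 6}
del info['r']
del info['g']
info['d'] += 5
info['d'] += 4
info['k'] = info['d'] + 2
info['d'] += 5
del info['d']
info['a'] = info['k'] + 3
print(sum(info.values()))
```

del 'r' → {'g': 0, 'd': 3}
del 'g' → {'d': 3}
info['d'] = 3+5 = 8 → {'d': 8}
info['d'] = 8+4 = 12 → {'d': 12}
info['k'] = info['d']+2 = 14 → {'d': 12, 'k': 14}
info['d'] = 12+5 = 17 → {'d': 17, 'k': 14}
del 'd' → {'k': 14}
info['a'] = info['k']+3 = 17 → {'k': 14, 'a': 17}
sum of values = 31

31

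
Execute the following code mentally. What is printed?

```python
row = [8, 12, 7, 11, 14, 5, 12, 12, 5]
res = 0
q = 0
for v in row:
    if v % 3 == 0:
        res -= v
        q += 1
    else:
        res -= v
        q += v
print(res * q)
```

-4558

v=8: not %3==0, res = 0-8 = -8; q=8
v=12: %3==0, res = (-8)-12 = -20; q=9
v=7: not %3==0, res = (-20)-7 = -27; q=16
v=11: not %3==0, res = (-27)-11 = -38; q=27
v=14: not %3==0, res = (-38)-14 = -52; q=41
v=5: not %3==0, res = (-52)-5 = -57; q=46
v=12: %3==0, res = (-57)-12 = -69; q=47
v=12: %3==0, res = (-69)-12 = -81; q=48
v=5: not %3==0, res = (-81)-5 = -86; q=53
res*q = (-86)*53 = -4558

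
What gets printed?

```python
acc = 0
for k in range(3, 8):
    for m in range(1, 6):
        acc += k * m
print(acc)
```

375

k=3,m=1: acc = 0+3 = 3
k=3,m=2: acc = 3+6 = 9
k=3,m=3: acc = 9+9 = 18
k=3,m=4: acc = 18+12 = 30
k=3,m=5: acc = 30+15 = 45
k=4,m=1: acc = 45+4 = 49
k=4,m=2: acc = 49+8 = 57
k=4,m=3: acc = 57+12 = 69
k=4,m=4: acc = 69+16 = 85
k=4,m=5: acc = 85+20 = 105
k=5,m=1: acc = 105+5 = 110
k=5,m=2: acc = 110+10 = 120
k=5,m=3: acc = 120+15 = 135
k=5,m=4: acc = 135+20 = 155
k=5,m=5: acc = 155+25 = 180
k=6,m=1: acc = 180+6 = 186
k=6,m=2: acc = 186+12 = 198
k=6,m=3: acc = 198+18 = 216
k=6,m=4: acc = 216+24 = 240
k=6,m=5: acc = 240+30 = 270
k=7,m=1: acc = 270+7 = 277
k=7,m=2: acc = 277+14 = 291
k=7,m=3: acc = 291+21 = 312
k=7,m=4: acc = 312+28 = 340
k=7,m=5: acc = 340+35 = 375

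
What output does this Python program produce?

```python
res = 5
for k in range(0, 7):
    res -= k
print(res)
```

k=0: res = 5-0 = 5
k=1: res = 5-1 = 4
k=2: res = 4-2 = 2
k=3: res = 2-3 = -1
k=4: res = (-1)-4 = -5
k=5: res = (-5)-5 = -10
k=6: res = (-10)-6 = -16

-16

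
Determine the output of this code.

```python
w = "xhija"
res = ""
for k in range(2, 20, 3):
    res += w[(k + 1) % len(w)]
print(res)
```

jhaixj

k=2: add w[3]='j' → 'j'
k=5: add w[1]='h' → 'jh'
k=8: add w[4]='a' → 'jha'
k=11: add w[2]='i' → 'jhai'
k=14: add w[0]='x' → 'jhaix'
k=17: add w[3]='j' → 'jhaixj'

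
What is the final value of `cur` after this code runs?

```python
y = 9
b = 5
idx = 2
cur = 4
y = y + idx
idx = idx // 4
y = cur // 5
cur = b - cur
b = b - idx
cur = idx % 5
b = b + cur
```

0

y = 9+2 = 11
idx = 2//4 = 0
y = 4//5 = 0
cur = 5-4 = 1
b = 5-0 = 5
cur = 0%5 = 0
b = 5+0 = 5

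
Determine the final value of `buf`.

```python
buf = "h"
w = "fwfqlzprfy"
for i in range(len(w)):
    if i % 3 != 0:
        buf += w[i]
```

i=0: skip
i=1: add 'w' → 'hw'
i=2: add 'f' → 'hwf'
i=3: skip
i=4: add 'l' → 'hwfl'
i=5: add 'z' → 'hwflz'
i=6: skip
i=7: add 'r' → 'hwflzr'
i=8: add 'f' → 'hwflzrf'
i=9: skip

'hwflzrf'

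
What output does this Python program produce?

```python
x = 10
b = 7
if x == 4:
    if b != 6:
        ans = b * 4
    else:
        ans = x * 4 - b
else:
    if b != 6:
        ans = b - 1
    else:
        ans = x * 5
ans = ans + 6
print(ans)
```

12

x=10, b=7
x == 4 is False; b != 6 is True
→ ans = b - 1 = 6
ans = 6+6 = 12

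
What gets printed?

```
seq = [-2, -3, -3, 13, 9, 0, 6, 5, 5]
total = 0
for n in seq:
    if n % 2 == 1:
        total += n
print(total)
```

n=-2: not odd
n=-3: odd, total = 0+(-3) = -3
n=-3: odd, total = (-3)+(-3) = -6
n=13: odd, total = (-6)+13 = 7
n=9: odd, total = 7+9 = 16
n=0: not odd
n=6: not odd
n=5: odd, total = 16+5 = 21
n=5: odd, total = 21+5 = 26

26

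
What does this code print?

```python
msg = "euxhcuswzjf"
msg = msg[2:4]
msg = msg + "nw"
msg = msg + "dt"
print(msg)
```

slice [2:4] → 'xh'
+ 'nw' → 'xhnw'
+ 'dt' → 'xhnwdt'

xhnwdt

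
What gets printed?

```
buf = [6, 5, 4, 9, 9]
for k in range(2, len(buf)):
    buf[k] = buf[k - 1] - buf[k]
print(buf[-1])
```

-17

k=2: buf[2] = 5-4 = 1 → [6, 5, 1, 9, 9]
k=3: buf[3] = 1-9 = -8 → [6, 5, 1, -8, 9]
k=4: buf[4] = (-8)-9 = -17 → [6, 5, 1, -8, -17]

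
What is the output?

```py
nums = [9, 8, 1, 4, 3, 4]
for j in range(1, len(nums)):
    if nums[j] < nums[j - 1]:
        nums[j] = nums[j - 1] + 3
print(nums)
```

j=1: 8<9, nums[1] = 9+3 = 12 → [9, 12, 1, 4, 3, 4]
j=2: 1<12, nums[2] = 12+3 = 15 → [9, 12, 15, 4, 3, 4]
j=3: 4<15, nums[3] = 15+3 = 18 → [9, 12, 15, 18, 3, 4]
j=4: 3<18, nums[4] = 18+3 = 21 → [9, 12, 15, 18, 21, 4]
j=5: 4<21, nums[5] = 21+3 = 24 → [9, 12, 15, 18, 21, 24]

[9, 12, 15, 18, 21, 24]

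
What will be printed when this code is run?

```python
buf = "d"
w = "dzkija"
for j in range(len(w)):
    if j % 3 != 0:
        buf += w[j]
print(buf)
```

j=0: skip
j=1: add 'z' → 'dz'
j=2: add 'k' → 'dzk'
j=3: skip
j=4: add 'j' → 'dzkj'
j=5: add 'a' → 'dzkja'

dzkja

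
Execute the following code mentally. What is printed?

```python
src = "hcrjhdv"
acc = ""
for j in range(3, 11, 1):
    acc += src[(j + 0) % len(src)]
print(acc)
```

jhdvhcrj

j=3: add src[3]='j' → 'j'
j=4: add src[4]='h' → 'jh'
j=5: add src[5]='d' → 'jhd'
j=6: add src[6]='v' → 'jhdv'
j=7: add src[0]='h' → 'jhdvh'
j=8: add src[1]='c' → 'jhdvhc'
j=9: add src[2]='r' → 'jhdvhcr'
j=10: add src[3]='j' → 'jhdvhcrj'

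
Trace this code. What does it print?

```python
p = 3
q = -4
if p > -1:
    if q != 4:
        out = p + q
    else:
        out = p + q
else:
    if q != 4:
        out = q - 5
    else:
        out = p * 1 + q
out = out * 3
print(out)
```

-3

p=3, q=-4
p > -1 is True; q != 4 is True
→ out = p + q = -1
out = (-1)*3 = -3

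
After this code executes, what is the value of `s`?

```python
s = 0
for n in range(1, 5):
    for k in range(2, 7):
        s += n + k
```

130

n=1,k=2: s = 0+3 = 3
n=1,k=3: s = 3+4 = 7
n=1,k=4: s = 7+5 = 12
n=1,k=5: s = 12+6 = 18
n=1,k=6: s = 18+7 = 25
n=2,k=2: s = 25+4 = 29
n=2,k=3: s = 29+5 = 34
n=2,k=4: s = 34+6 = 40
n=2,k=5: s = 40+7 = 47
n=2,k=6: s = 47+8 = 55
n=3,k=2: s = 55+5 = 60
n=3,k=3: s = 60+6 = 66
n=3,k=4: s = 66+7 = 73
n=3,k=5: s = 73+8 = 81
n=3,k=6: s = 81+9 = 90
n=4,k=2: s = 90+6 = 96
n=4,k=3: s = 96+7 = 103
n=4,k=4: s = 103+8 = 111
n=4,k=5: s = 111+9 = 120
n=4,k=6: s = 120+10 = 130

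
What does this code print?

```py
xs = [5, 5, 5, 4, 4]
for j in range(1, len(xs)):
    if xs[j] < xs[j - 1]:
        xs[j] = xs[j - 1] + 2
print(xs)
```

j=1: 5>=5, unchanged → [5, 5, 5, 4, 4]
j=2: 5>=5, unchanged → [5, 5, 5, 4, 4]
j=3: 4<5, xs[3] = 5+2 = 7 → [5, 5, 5, 7, 4]
j=4: 4<7, xs[4] = 7+2 = 9 → [5, 5, 5, 7, 9]

[5, 5, 5, 7, 9]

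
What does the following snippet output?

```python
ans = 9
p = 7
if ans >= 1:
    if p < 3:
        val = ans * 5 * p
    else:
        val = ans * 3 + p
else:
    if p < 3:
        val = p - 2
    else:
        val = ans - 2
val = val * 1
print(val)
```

ans=9, p=7
ans >= 1 is True; p < 3 is False
→ val = ans * 3 + p = 34
val = 34*1 = 34

34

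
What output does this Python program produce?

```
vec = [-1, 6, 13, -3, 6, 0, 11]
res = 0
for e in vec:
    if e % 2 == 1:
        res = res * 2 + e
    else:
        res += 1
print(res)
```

e=-1: odd, res = 0*2+(-1) = -1
e=6: not odd, res = (-1)+1 = 0
e=13: odd, res = 0*2+13 = 13
e=-3: odd, res = 13*2+(-3) = 23
e=6: not odd, res = 23+1 = 24
e=0: not odd, res = 24+1 = 25
e=11: odd, res = 25*2+11 = 61

61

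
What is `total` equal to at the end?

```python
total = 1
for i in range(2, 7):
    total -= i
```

i=2: total = 1-2 = -1
i=3: total = (-1)-3 = -4
i=4: total = (-4)-4 = -8
i=5: total = (-8)-5 = -13
i=6: total = (-13)-6 = -19

-19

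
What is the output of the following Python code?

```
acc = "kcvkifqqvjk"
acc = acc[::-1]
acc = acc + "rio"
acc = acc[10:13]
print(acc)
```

kri

reverse → 'kjvqqfikvck'
+ 'rio' → 'kjvqqfikvckrio'
slice [10:13] → 'kri'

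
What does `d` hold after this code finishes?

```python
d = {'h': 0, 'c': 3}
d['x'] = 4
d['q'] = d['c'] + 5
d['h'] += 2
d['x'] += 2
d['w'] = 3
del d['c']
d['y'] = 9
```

d['x'] = 4 → {'h': 0, 'c': 3, 'x': 4}
d['q'] = d['c']+5 = 8 → {'h': 0, 'c': 3, 'x': 4, 'q': 8}
d['h'] = 0+2 = 2 → {'h': 2, 'c': 3, 'x': 4, 'q': 8}
d['x'] = 4+2 = 6 → {'h': 2, 'c': 3, 'x': 6, 'q': 8}
d['w'] = 3 → {'h': 2, 'c': 3, 'x': 6, 'q': 8, 'w': 3}
del 'c' → {'h': 2, 'x': 6, 'q': 8, 'w': 3}
d['y'] = 9 → {'h': 2, 'x': 6, 'q': 8, 'w': 3, 'y': 9}

{'h': 2, 'x': 6, 'q': 8, 'w': 3, 'y': 9}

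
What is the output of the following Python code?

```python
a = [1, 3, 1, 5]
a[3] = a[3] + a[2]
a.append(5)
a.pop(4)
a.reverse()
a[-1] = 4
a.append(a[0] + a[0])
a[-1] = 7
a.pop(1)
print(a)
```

[6, 3, 4, 7]

a[3] = a[3]+a[2] = 5+1 = 6 → [1, 3, 1, 6]
append 5 → [1, 3, 1, 6, 5]
pop(4) removes 5 → [1, 3, 1, 6]
reverse → [6, 1, 3, 1]
a[-1] = 4 → [6, 1, 3, 4]
append a[0]+a[0] = 6+6 = 12 → [6, 1, 3, 4, 12]
a[-1] = 7 → [6, 1, 3, 4, 7]
pop(1) removes 1 → [6, 3, 4, 7]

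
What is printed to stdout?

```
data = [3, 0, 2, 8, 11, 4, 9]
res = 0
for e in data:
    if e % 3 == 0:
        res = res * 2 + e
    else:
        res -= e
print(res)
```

e=3: %3==0, res = 0*2+3 = 3
e=0: %3==0, res = 3*2+0 = 6
e=2: not %3==0, res = 6-2 = 4
e=8: not %3==0, res = 4-8 = -4
e=11: not %3==0, res = (-4)-11 = -15
e=4: not %3==0, res = (-15)-4 = -19
e=9: %3==0, res = (-19)*2+9 = -29

-29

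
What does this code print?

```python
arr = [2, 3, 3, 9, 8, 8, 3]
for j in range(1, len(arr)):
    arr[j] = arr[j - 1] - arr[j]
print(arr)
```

[2, -1, -4, -13, -21, -29, -32]

j=1: arr[1] = 2-3 = -1 → [2, -1, 3, 9, 8, 8, 3]
j=2: arr[2] = (-1)-3 = -4 → [2, -1, -4, 9, 8, 8, 3]
j=3: arr[3] = (-4)-9 = -13 → [2, -1, -4, -13, 8, 8, 3]
j=4: arr[4] = (-13)-8 = -21 → [2, -1, -4, -13, -21, 8, 3]
j=5: arr[5] = (-21)-8 = -29 → [2, -1, -4, -13, -21, -29, 3]
j=6: arr[6] = (-29)-3 = -32 → [2, -1, -4, -13, -21, -29, -32]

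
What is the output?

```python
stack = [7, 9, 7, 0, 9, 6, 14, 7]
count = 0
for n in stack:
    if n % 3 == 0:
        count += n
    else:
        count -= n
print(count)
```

-11

n=7: not %3==0, count = 0-7 = -7
n=9: %3==0, count = (-7)+9 = 2
n=7: not %3==0, count = 2-7 = -5
n=0: %3==0, count = (-5)+0 = -5
n=9: %3==0, count = (-5)+9 = 4
n=6: %3==0, count = 4+6 = 10
n=14: not %3==0, count = 10-14 = -4
n=7: not %3==0, count = (-4)-7 = -11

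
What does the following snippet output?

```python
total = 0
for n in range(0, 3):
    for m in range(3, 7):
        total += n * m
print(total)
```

n=0,m=3: total = 0+0 = 0
n=0,m=4: total = 0+0 = 0
n=0,m=5: total = 0+0 = 0
n=0,m=6: total = 0+0 = 0
n=1,m=3: total = 0+3 = 3
n=1,m=4: total = 3+4 = 7
n=1,m=5: total = 7+5 = 12
n=1,m=6: total = 12+6 = 18
n=2,m=3: total = 18+6 = 24
n=2,m=4: total = 24+8 = 32
n=2,m=5: total = 32+10 = 42
n=2,m=6: total = 42+12 = 54

54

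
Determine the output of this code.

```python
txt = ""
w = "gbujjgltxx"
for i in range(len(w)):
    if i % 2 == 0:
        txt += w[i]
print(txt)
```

i=0: add 'g' → 'g'
i=1: skip
i=2: add 'u' → 'gu'
i=3: skip
i=4: add 'j' → 'guj'
i=5: skip
i=6: add 'l' → 'gujl'
i=7: skip
i=8: add 'x' → 'gujlx'
i=9: skip

gujlx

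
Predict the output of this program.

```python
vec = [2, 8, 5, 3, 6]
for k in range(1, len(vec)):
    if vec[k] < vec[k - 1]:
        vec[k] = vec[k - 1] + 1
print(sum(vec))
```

k=1: 8>=2, unchanged → [2, 8, 5, 3, 6]
k=2: 5<8, vec[2] = 8+1 = 9 → [2, 8, 9, 3, 6]
k=3: 3<9, vec[3] = 9+1 = 10 → [2, 8, 9, 10, 6]
k=4: 6<10, vec[4] = 10+1 = 11 → [2, 8, 9, 10, 11]
sum = 40

40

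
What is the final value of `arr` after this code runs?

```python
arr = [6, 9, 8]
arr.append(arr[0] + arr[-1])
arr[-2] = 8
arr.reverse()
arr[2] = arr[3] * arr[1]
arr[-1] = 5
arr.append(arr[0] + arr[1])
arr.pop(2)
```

[14, 8, 5, 22]

append arr[0]+arr[-1] = 6+8 = 14 → [6, 9, 8, 14]
arr[-2] = 8 → [6, 9, 8, 14]
reverse → [14, 8, 9, 6]
arr[2] = arr[3]*arr[1] = 6*8 = 48 → [14, 8, 48, 6]
arr[-1] = 5 → [14, 8, 48, 5]
append arr[0]+arr[1] = 14+8 = 22 → [14, 8, 48, 5, 22]
pop(2) removes 48 → [14, 8, 5, 22]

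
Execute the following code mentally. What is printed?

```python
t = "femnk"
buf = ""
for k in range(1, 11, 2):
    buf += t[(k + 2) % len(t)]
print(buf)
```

k=1: add t[3]='n' → 'n'
k=3: add t[0]='f' → 'nf'
k=5: add t[2]='m' → 'nfm'
k=7: add t[4]='k' → 'nfmk'
k=9: add t[1]='e' → 'nfmke'

nfmke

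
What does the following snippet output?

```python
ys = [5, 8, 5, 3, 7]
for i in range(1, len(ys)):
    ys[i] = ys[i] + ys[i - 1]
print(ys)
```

[5, 13, 18, 21, 28]

i=1: ys[1] = 8+5 = 13 → [5, 13, 5, 3, 7]
i=2: ys[2] = 5+13 = 18 → [5, 13, 18, 3, 7]
i=3: ys[3] = 3+18 = 21 → [5, 13, 18, 21, 7]
i=4: ys[4] = 7+21 = 28 → [5, 13, 18, 21, 28]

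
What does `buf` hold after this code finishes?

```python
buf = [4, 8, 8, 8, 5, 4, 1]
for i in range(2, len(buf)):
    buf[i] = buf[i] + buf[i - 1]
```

i=2: buf[2] = 8+8 = 16 → [4, 8, 16, 8, 5, 4, 1]
i=3: buf[3] = 8+16 = 24 → [4, 8, 16, 24, 5, 4, 1]
i=4: buf[4] = 5+24 = 29 → [4, 8, 16, 24, 29, 4, 1]
i=5: buf[5] = 4+29 = 33 → [4, 8, 16, 24, 29, 33, 1]
i=6: buf[6] = 1+33 = 34 → [4, 8, 16, 24, 29, 33, 34]

[4, 8, 16, 24, 29, 33, 34]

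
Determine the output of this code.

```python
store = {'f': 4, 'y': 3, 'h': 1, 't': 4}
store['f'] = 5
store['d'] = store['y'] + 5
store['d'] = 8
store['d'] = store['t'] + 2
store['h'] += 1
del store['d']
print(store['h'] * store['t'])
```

8

store['f'] = 5 → {'f': 5, 'y': 3, 'h': 1, 't': 4}
store['d'] = store['y']+5 = 8 → {'f': 5, 'y': 3, 'h': 1, 't': 4, 'd': 8}
store['d'] = 8 → {'f': 5, 'y': 3, 'h': 1, 't': 4, 'd': 8}
store['d'] = store['t']+2 = 6 → {'f': 5, 'y': 3, 'h': 1, 't': 4, 'd': 6}
store['h'] = 1+1 = 2 → {'f': 5, 'y': 3, 'h': 2, 't': 4, 'd': 6}
del 'd' → {'f': 5, 'y': 3, 'h': 2, 't': 4}
store['h']*store['t'] = 2*4 = 8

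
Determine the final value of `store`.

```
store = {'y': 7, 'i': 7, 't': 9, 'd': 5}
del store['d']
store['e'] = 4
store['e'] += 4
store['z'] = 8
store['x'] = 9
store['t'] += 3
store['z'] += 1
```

{'y': 7, 'i': 7, 't': 12, 'e': 8, 'z': 9, 'x': 9}

del 'd' → {'y': 7, 'i': 7, 't': 9}
store['e'] = 4 → {'y': 7, 'i': 7, 't': 9, 'e': 4}
store['e'] = 4+4 = 8 → {'y': 7, 'i': 7, 't': 9, 'e': 8}
store['z'] = 8 → {'y': 7, 'i': 7, 't': 9, 'e': 8, 'z': 8}
store['x'] = 9 → {'y': 7, 'i': 7, 't': 9, 'e': 8, 'z': 8, 'x': 9}
store['t'] = 9+3 = 12 → {'y': 7, 'i': 7, 't': 12, 'e': 8, 'z': 8, 'x': 9}
store['z'] = 8+1 = 9 → {'y': 7, 'i': 7, 't': 12, 'e': 8, 'z': 9, 'x': 9}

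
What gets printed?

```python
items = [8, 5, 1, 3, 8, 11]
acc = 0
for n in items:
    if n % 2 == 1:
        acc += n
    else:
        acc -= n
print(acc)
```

n=8: not odd, acc = 0-8 = -8
n=5: odd, acc = (-8)+5 = -3
n=1: odd, acc = (-3)+1 = -2
n=3: odd, acc = (-2)+3 = 1
n=8: not odd, acc = 1-8 = -7
n=11: odd, acc = (-7)+11 = 4

4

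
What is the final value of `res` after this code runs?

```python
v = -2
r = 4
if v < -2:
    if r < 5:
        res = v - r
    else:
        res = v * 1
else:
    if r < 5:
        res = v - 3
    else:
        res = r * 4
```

-5

v=-2, r=4
v < -2 is False; r < 5 is True
→ res = v - 3 = -5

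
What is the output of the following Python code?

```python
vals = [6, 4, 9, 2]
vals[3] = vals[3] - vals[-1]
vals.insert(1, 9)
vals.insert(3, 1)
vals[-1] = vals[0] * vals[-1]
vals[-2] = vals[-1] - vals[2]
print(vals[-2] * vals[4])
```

vals[3] = vals[3]-vals[-1] = 2-2 = 0 → [6, 4, 9, 0]
insert 9 at 1 → [6, 9, 4, 9, 0]
insert 1 at 3 → [6, 9, 4, 1, 9, 0]
vals[-1] = vals[0]*vals[-1] = 6*0 = 0 → [6, 9, 4, 1, 9, 0]
vals[-2] = vals[-1]-vals[2] = 0-4 = -4 → [6, 9, 4, 1, -4, 0]
vals[-2]*vals[4] = (-4)*(-4) = 16

16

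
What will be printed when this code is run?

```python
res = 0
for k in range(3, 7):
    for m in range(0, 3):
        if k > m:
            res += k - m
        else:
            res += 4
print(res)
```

k=3,m=0: 3>0, res = 0+3 = 3
k=3,m=1: 3>1, res = 3+2 = 5
k=3,m=2: 3>2, res = 5+1 = 6
k=4,m=0: 4>0, res = 6+4 = 10
k=4,m=1: 4>1, res = 10+3 = 13
k=4,m=2: 4>2, res = 13+2 = 15
k=5,m=0: 5>0, res = 15+5 = 20
k=5,m=1: 5>1, res = 20+4 = 24
k=5,m=2: 5>2, res = 24+3 = 27
k=6,m=0: 6>0, res = 27+6 = 33
k=6,m=1: 6>1, res = 33+5 = 38
k=6,m=2: 6>2, res = 38+4 = 42

42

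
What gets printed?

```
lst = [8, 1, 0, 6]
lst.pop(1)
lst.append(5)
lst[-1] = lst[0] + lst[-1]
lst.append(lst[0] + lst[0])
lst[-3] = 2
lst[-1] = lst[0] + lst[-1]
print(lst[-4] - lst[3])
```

-13

pop(1) removes 1 → [8, 0, 6]
append 5 → [8, 0, 6, 5]
lst[-1] = lst[0]+lst[-1] = 8+5 = 13 → [8, 0, 6, 13]
append lst[0]+lst[0] = 8+8 = 16 → [8, 0, 6, 13, 16]
lst[-3] = 2 → [8, 0, 2, 13, 16]
lst[-1] = lst[0]+lst[-1] = 8+16 = 24 → [8, 0, 2, 13, 24]
lst[-4]-lst[3] = 0-13 = -13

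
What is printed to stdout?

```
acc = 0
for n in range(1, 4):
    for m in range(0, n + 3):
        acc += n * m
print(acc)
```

71

n=1,m=0: acc = 0+0 = 0
n=1,m=1: acc = 0+1 = 1
n=1,m=2: acc = 1+2 = 3
n=1,m=3: acc = 3+3 = 6
n=2,m=0: acc = 6+0 = 6
n=2,m=1: acc = 6+2 = 8
n=2,m=2: acc = 8+4 = 12
n=2,m=3: acc = 12+6 = 18
n=2,m=4: acc = 18+8 = 26
n=3,m=0: acc = 26+0 = 26
n=3,m=1: acc = 26+3 = 29
n=3,m=2: acc = 29+6 = 35
n=3,m=3: acc = 35+9 = 44
n=3,m=4: acc = 44+12 = 56
n=3,m=5: acc = 56+15 = 71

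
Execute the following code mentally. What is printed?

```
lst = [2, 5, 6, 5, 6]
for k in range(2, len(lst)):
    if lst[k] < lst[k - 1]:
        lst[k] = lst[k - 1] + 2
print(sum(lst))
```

31

k=2: 6>=5, unchanged → [2, 5, 6, 5, 6]
k=3: 5<6, lst[3] = 6+2 = 8 → [2, 5, 6, 8, 6]
k=4: 6<8, lst[4] = 8+2 = 10 → [2, 5, 6, 8, 10]
sum = 31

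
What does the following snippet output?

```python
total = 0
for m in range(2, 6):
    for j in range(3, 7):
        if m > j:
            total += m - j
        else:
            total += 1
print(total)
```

m=2,j=3: not 2>3, total = 0+1 = 1
m=2,j=4: not 2>4, total = 1+1 = 2
m=2,j=5: not 2>5, total = 2+1 = 3
m=2,j=6: not 2>6, total = 3+1 = 4
m=3,j=3: not 3>3, total = 4+1 = 5
m=3,j=4: not 3>4, total = 5+1 = 6
m=3,j=5: not 3>5, total = 6+1 = 7
m=3,j=6: not 3>6, total = 7+1 = 8
m=4,j=3: 4>3, total = 8+1 = 9
m=4,j=4: not 4>4, total = 9+1 = 10
m=4,j=5: not 4>5, total = 10+1 = 11
m=4,j=6: not 4>6, total = 11+1 = 12
m=5,j=3: 5>3, total = 12+2 = 14
m=5,j=4: 5>4, total = 14+1 = 15
m=5,j=5: not 5>5, total = 15+1 = 16
m=5,j=6: not 5>6, total = 16+1 = 17

17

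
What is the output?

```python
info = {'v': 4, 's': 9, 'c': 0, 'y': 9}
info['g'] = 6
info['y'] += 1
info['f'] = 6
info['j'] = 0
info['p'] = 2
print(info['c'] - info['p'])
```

-2

info['g'] = 6 → {'v': 4, 's': 9, 'c': 0, 'y': 9, 'g': 6}
info['y'] = 9+1 = 10 → {'v': 4, 's': 9, 'c': 0, 'y': 10, 'g': 6}
info['f'] = 6 → {'v': 4, 's': 9, 'c': 0, 'y': 10, 'g': 6, 'f': 6}
info['j'] = 0 → {'v': 4, 's': 9, 'c': 0, 'y': 10, 'g': 6, 'f': 6, 'j': 0}
info['p'] = 2 → {'v': 4, 's': 9, 'c': 0, 'y': 10, 'g': 6, 'f': 6, 'j': 0, 'p': 2}
info['c']-info['p'] = 0-2 = -2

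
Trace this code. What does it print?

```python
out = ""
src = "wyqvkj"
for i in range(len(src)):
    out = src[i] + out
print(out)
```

jkvqyw

i=0: prepend 'w' → 'w'
i=1: prepend 'y' → 'yw'
i=2: prepend 'q' → 'qyw'
i=3: prepend 'v' → 'vqyw'
i=4: prepend 'k' → 'kvqyw'
i=5: prepend 'j' → 'jkvqyw'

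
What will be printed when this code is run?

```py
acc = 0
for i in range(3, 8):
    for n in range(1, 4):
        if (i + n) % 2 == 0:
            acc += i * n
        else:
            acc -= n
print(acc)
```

66

i=3,n=1: even sum, acc = 0+3 = 3
i=3,n=2: odd sum, acc = 3-2 = 1
i=3,n=3: even sum, acc = 1+9 = 10
i=4,n=1: odd sum, acc = 10-1 = 9
i=4,n=2: even sum, acc = 9+8 = 17
i=4,n=3: odd sum, acc = 17-3 = 14
i=5,n=1: even sum, acc = 14+5 = 19
i=5,n=2: odd sum, acc = 19-2 = 17
i=5,n=3: even sum, acc = 17+15 = 32
i=6,n=1: odd sum, acc = 32-1 = 31
i=6,n=2: even sum, acc = 31+12 = 43
i=6,n=3: odd sum, acc = 43-3 = 40
i=7,n=1: even sum, acc = 40+7 = 47
i=7,n=2: odd sum, acc = 47-2 = 45
i=7,n=3: even sum, acc = 45+21 = 66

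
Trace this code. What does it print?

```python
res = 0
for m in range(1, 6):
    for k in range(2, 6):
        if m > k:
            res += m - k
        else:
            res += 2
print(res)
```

m=1,k=2: not 1>2, res = 0+2 = 2
m=1,k=3: not 1>3, res = 2+2 = 4
m=1,k=4: not 1>4, res = 4+2 = 6
m=1,k=5: not 1>5, res = 6+2 = 8
m=2,k=2: not 2>2, res = 8+2 = 10
m=2,k=3: not 2>3, res = 10+2 = 12
m=2,k=4: not 2>4, res = 12+2 = 14
m=2,k=5: not 2>5, res = 14+2 = 16
m=3,k=2: 3>2, res = 16+1 = 17
m=3,k=3: not 3>3, res = 17+2 = 19
m=3,k=4: not 3>4, res = 19+2 = 21
m=3,k=5: not 3>5, res = 21+2 = 23
m=4,k=2: 4>2, res = 23+2 = 25
m=4,k=3: 4>3, res = 25+1 = 26
m=4,k=4: not 4>4, res = 26+2 = 28
m=4,k=5: not 4>5, res = 28+2 = 30
m=5,k=2: 5>2, res = 30+3 = 33
m=5,k=3: 5>3, res = 33+2 = 35
m=5,k=4: 5>4, res = 35+1 = 36
m=5,k=5: not 5>5, res = 36+2 = 38

38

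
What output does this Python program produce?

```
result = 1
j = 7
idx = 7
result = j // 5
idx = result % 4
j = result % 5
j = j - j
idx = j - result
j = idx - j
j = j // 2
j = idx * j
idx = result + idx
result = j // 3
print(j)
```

result = 7//5 = 1
idx = 1%4 = 1
j = 1%5 = 1
j = 1-1 = 0
idx = 0-1 = -1
j = (-1)-0 = -1
j = (-1)//2 = -1
j = (-1)*(-1) = 1
idx = 1+(-1) = 0
result = 1//3 = 0

1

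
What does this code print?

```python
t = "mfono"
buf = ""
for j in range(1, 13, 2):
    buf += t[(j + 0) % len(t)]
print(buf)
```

j=1: add t[1]='f' → 'f'
j=3: add t[3]='n' → 'fn'
j=5: add t[0]='m' → 'fnm'
j=7: add t[2]='o' → 'fnmo'
j=9: add t[4]='o' → 'fnmoo'
j=11: add t[1]='f' → 'fnmoof'

fnmoof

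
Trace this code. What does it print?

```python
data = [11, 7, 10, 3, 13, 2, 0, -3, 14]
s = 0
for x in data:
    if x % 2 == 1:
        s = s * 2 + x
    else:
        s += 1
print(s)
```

280

x=11: odd, s = 0*2+11 = 11
x=7: odd, s = 11*2+7 = 29
x=10: not odd, s = 29+1 = 30
x=3: odd, s = 30*2+3 = 63
x=13: odd, s = 63*2+13 = 139
x=2: not odd, s = 139+1 = 140
x=0: not odd, s = 140+1 = 141
x=-3: odd, s = 141*2+(-3) = 279
x=14: not odd, s = 279+1 = 280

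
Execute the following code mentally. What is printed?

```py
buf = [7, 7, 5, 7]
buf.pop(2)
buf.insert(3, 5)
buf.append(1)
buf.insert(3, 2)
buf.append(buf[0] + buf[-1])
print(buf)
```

[7, 7, 7, 2, 5, 1, 8]

pop(2) removes 5 → [7, 7, 7]
insert 5 at 3 → [7, 7, 7, 5]
append 1 → [7, 7, 7, 5, 1]
insert 2 at 3 → [7, 7, 7, 2, 5, 1]
append buf[0]+buf[-1] = 7+1 = 8 → [7, 7, 7, 2, 5, 1, 8]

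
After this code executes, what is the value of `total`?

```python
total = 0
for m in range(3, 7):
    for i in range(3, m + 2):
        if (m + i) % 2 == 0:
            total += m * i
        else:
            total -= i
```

88

m=3,i=3: even sum, total = 0+9 = 9
m=3,i=4: odd sum, total = 9-4 = 5
m=4,i=3: odd sum, total = 5-3 = 2
m=4,i=4: even sum, total = 2+16 = 18
m=4,i=5: odd sum, total = 18-5 = 13
m=5,i=3: even sum, total = 13+15 = 28
m=5,i=4: odd sum, total = 28-4 = 24
m=5,i=5: even sum, total = 24+25 = 49
m=5,i=6: odd sum, total = 49-6 = 43
m=6,i=3: odd sum, total = 43-3 = 40
m=6,i=4: even sum, total = 40+24 = 64
m=6,i=5: odd sum, total = 64-5 = 59
m=6,i=6: even sum, total = 59+36 = 95
m=6,i=7: odd sum, total = 95-7 = 88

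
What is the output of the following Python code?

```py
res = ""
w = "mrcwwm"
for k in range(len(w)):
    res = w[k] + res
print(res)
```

k=0: prepend 'm' → 'm'
k=1: prepend 'r' → 'rm'
k=2: prepend 'c' → 'crm'
k=3: prepend 'w' → 'wcrm'
k=4: prepend 'w' → 'wwcrm'
k=5: prepend 'm' → 'mwwcrm'

mwwcrm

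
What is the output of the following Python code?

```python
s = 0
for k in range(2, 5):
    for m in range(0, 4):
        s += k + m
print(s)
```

k=2,m=0: s = 0+2 = 2
k=2,m=1: s = 2+3 = 5
k=2,m=2: s = 5+4 = 9
k=2,m=3: s = 9+5 = 14
k=3,m=0: s = 14+3 = 17
k=3,m=1: s = 17+4 = 21
k=3,m=2: s = 21+5 = 26
k=3,m=3: s = 26+6 = 32
k=4,m=0: s = 32+4 = 36
k=4,m=1: s = 36+5 = 41
k=4,m=2: s = 41+6 = 47
k=4,m=3: s = 47+7 = 54

54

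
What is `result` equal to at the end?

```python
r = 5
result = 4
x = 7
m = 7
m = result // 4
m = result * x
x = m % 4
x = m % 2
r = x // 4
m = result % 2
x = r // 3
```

m = 4//4 = 1
m = 4*7 = 28
x = 28%4 = 0
x = 28%2 = 0
r = 0//4 = 0
m = 4%2 = 0
x = 0//3 = 0

4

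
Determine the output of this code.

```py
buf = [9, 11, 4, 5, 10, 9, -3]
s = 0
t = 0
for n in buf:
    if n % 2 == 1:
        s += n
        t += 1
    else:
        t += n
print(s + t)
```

50

n=9: odd, s = 0+9 = 9; t=1
n=11: odd, s = 9+11 = 20; t=2
n=4: not odd; t=6
n=5: odd, s = 20+5 = 25; t=7
n=10: not odd; t=17
n=9: odd, s = 25+9 = 34; t=18
n=-3: odd, s = 34+(-3) = 31; t=19
s+t = 31+19 = 50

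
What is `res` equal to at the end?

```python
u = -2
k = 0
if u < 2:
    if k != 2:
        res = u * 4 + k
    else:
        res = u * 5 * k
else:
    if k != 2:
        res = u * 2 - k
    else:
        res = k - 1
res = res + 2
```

u=-2, k=0
u < 2 is True; k != 2 is True
→ res = u * 4 + k = -8
res = (-8)+2 = -6

-6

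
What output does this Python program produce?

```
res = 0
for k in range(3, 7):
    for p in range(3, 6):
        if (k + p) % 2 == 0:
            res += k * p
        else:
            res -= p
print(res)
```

80

k=3,p=3: even sum, res = 0+9 = 9
k=3,p=4: odd sum, res = 9-4 = 5
k=3,p=5: even sum, res = 5+15 = 20
k=4,p=3: odd sum, res = 20-3 = 17
k=4,p=4: even sum, res = 17+16 = 33
k=4,p=5: odd sum, res = 33-5 = 28
k=5,p=3: even sum, res = 28+15 = 43
k=5,p=4: odd sum, res = 43-4 = 39
k=5,p=5: even sum, res = 39+25 = 64
k=6,p=3: odd sum, res = 64-3 = 61
k=6,p=4: even sum, res = 61+24 = 85
k=6,p=5: odd sum, res = 85-5 = 80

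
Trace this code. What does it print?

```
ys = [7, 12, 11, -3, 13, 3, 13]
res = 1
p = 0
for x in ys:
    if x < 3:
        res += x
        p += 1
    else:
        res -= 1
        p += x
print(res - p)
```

-68

x=7: not <3, res = 1-1 = 0; p=7
x=12: not <3, res = 0-1 = -1; p=19
x=11: not <3, res = (-1)-1 = -2; p=30
x=-3: <3, res = (-2)+(-3) = -5; p=31
x=13: not <3, res = (-5)-1 = -6; p=44
x=3: not <3, res = (-6)-1 = -7; p=47
x=13: not <3, res = (-7)-1 = -8; p=60
res-p = (-8)-60 = -68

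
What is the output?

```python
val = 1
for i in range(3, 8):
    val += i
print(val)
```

i=3: val = 1+3 = 4
i=4: val = 4+4 = 8
i=5: val = 8+5 = 13
i=6: val = 13+6 = 19
i=7: val = 19+7 = 26

26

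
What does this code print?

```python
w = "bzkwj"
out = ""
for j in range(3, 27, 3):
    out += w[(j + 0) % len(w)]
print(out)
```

wzjkbwzj

j=3: add w[3]='w' → 'w'
j=6: add w[1]='z' → 'wz'
j=9: add w[4]='j' → 'wzj'
j=12: add w[2]='k' → 'wzjk'
j=15: add w[0]='b' → 'wzjkb'
j=18: add w[3]='w' → 'wzjkbw'
j=21: add w[1]='z' → 'wzjkbwz'
j=24: add w[4]='j' → 'wzjkbwzj'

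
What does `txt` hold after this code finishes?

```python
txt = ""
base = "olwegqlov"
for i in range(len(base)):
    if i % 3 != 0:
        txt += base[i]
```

'lwgqov'

i=0: skip
i=1: add 'l' → 'l'
i=2: add 'w' → 'lw'
i=3: skip
i=4: add 'g' → 'lwg'
i=5: add 'q' → 'lwgq'
i=6: skip
i=7: add 'o' → 'lwgqo'
i=8: add 'v' → 'lwgqov'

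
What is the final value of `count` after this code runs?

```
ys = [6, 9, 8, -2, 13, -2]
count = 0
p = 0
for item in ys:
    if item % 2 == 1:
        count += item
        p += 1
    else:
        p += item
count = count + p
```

34

item=6: not odd; p=6
item=9: odd, count = 0+9 = 9; p=7
item=8: not odd; p=15
item=-2: not odd; p=13
item=13: odd, count = 9+13 = 22; p=14
item=-2: not odd; p=12
count+p = 22+12 = 34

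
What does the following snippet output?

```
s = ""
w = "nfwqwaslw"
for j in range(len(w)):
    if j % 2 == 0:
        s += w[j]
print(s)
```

nwwsw

j=0: add 'n' → 'n'
j=1: skip
j=2: add 'w' → 'nw'
j=3: skip
j=4: add 'w' → 'nww'
j=5: skip
j=6: add 's' → 'nwws'
j=7: skip
j=8: add 'w' → 'nwwsw'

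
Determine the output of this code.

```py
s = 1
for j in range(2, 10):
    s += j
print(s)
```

j=2: s = 1+2 = 3
j=3: s = 3+3 = 6
j=4: s = 6+4 = 10
j=5: s = 10+5 = 15
j=6: s = 15+6 = 21
j=7: s = 21+7 = 28
j=8: s = 28+8 = 36
j=9: s = 36+9 = 45

45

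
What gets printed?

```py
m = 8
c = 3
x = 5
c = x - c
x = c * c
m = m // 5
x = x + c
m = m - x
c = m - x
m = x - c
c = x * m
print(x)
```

c = 5-3 = 2
x = 2*2 = 4
m = 8//5 = 1
x = 4+2 = 6
m = 1-6 = -5
c = (-5)-6 = -11
m = 6-(-11) = 17
c = 6*17 = 102

6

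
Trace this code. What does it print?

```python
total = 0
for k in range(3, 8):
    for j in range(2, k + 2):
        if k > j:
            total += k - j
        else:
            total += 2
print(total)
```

55

k=3,j=2: 3>2, total = 0+1 = 1
k=3,j=3: not 3>3, total = 1+2 = 3
k=3,j=4: not 3>4, total = 3+2 = 5
k=4,j=2: 4>2, total = 5+2 = 7
k=4,j=3: 4>3, total = 7+1 = 8
k=4,j=4: not 4>4, total = 8+2 = 10
k=4,j=5: not 4>5, total = 10+2 = 12
k=5,j=2: 5>2, total = 12+3 = 15
k=5,j=3: 5>3, total = 15+2 = 17
k=5,j=4: 5>4, total = 17+1 = 18
k=5,j=5: not 5>5, total = 18+2 = 20
k=5,j=6: not 5>6, total = 20+2 = 22
k=6,j=2: 6>2, total = 22+4 = 26
k=6,j=3: 6>3, total = 26+3 = 29
k=6,j=4: 6>4, total = 29+2 = 31
k=6,j=5: 6>5, total = 31+1 = 32
k=6,j=6: not 6>6, total = 32+2 = 34
k=6,j=7: not 6>7, total = 34+2 = 36
k=7,j=2: 7>2, total = 36+5 = 41
k=7,j=3: 7>3, total = 41+4 = 45
k=7,j=4: 7>4, total = 45+3 = 48
k=7,j=5: 7>5, total = 48+2 = 50
k=7,j=6: 7>6, total = 50+1 = 51
k=7,j=7: not 7>7, total = 51+2 = 53
k=7,j=8: not 7>8, total = 53+2 = 55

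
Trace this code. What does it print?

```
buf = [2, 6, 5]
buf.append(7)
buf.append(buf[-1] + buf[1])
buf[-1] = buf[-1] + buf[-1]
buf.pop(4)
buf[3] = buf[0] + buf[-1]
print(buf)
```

append 7 → [2, 6, 5, 7]
append buf[-1]+buf[1] = 7+6 = 13 → [2, 6, 5, 7, 13]
buf[-1] = buf[-1]+buf[-1] = 13+13 = 26 → [2, 6, 5, 7, 26]
pop(4) removes 26 → [2, 6, 5, 7]
buf[3] = buf[0]+buf[-1] = 2+7 = 9 → [2, 6, 5, 9]

[2, 6, 5, 9]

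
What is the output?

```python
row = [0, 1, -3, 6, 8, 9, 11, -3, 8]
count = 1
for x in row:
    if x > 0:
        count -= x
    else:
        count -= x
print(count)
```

-36

x=0: not >0, count = 1-0 = 1
x=1: >0, count = 1-1 = 0
x=-3: not >0, count = 0-(-3) = 3
x=6: >0, count = 3-6 = -3
x=8: >0, count = (-3)-8 = -11
x=9: >0, count = (-11)-9 = -20
x=11: >0, count = (-20)-11 = -31
x=-3: not >0, count = (-31)-(-3) = -28
x=8: >0, count = (-28)-8 = -36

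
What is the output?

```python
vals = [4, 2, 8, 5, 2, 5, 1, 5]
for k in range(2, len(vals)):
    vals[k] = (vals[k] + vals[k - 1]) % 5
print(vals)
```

[4, 2, 0, 0, 2, 2, 3, 3]

k=2: vals[2] = (8+2)%5 = 0 → [4, 2, 0, 5, 2, 5, 1, 5]
k=3: vals[3] = (5+0)%5 = 0 → [4, 2, 0, 0, 2, 5, 1, 5]
k=4: vals[4] = (2+0)%5 = 2 → [4, 2, 0, 0, 2, 5, 1, 5]
k=5: vals[5] = (5+2)%5 = 2 → [4, 2, 0, 0, 2, 2, 1, 5]
k=6: vals[6] = (1+2)%5 = 3 → [4, 2, 0, 0, 2, 2, 3, 5]
k=7: vals[7] = (5+3)%5 = 3 → [4, 2, 0, 0, 2, 2, 3, 3]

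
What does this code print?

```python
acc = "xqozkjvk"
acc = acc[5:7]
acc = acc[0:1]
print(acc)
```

slice [5:7] → 'jv'
slice [0:1] → 'j'

j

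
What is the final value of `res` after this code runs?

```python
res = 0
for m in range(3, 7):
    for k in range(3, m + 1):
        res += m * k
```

205

m=3,k=3: res = 0+9 = 9
m=4,k=3: res = 9+12 = 21
m=4,k=4: res = 21+16 = 37
m=5,k=3: res = 37+15 = 52
m=5,k=4: res = 52+20 = 72
m=5,k=5: res = 72+25 = 97
m=6,k=3: res = 97+18 = 115
m=6,k=4: res = 115+24 = 139
m=6,k=5: res = 139+30 = 169
m=6,k=6: res = 169+36 = 205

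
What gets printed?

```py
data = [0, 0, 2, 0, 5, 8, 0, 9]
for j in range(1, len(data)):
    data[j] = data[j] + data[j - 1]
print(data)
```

j=1: data[1] = 0+0 = 0 → [0, 0, 2, 0, 5, 8, 0, 9]
j=2: data[2] = 2+0 = 2 → [0, 0, 2, 0, 5, 8, 0, 9]
j=3: data[3] = 0+2 = 2 → [0, 0, 2, 2, 5, 8, 0, 9]
j=4: data[4] = 5+2 = 7 → [0, 0, 2, 2, 7, 8, 0, 9]
j=5: data[5] = 8+7 = 15 → [0, 0, 2, 2, 7, 15, 0, 9]
j=6: data[6] = 0+15 = 15 → [0, 0, 2, 2, 7, 15, 15, 9]
j=7: data[7] = 9+15 = 24 → [0, 0, 2, 2, 7, 15, 15, 24]

[0, 0, 2, 2, 7, 15, 15, 24]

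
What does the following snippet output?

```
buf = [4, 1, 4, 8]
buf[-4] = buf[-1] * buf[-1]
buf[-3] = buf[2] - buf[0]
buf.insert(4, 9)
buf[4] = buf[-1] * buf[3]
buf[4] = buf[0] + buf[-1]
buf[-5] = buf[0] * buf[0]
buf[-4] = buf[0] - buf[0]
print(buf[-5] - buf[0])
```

buf[-4] = buf[-1]*buf[-1] = 8*8 = 64 → [64, 1, 4, 8]
buf[-3] = buf[2]-buf[0] = 4-64 = -60 → [64, -60, 4, 8]
insert 9 at 4 → [64, -60, 4, 8, 9]
buf[4] = buf[-1]*buf[3] = 9*8 = 72 → [64, -60, 4, 8, 72]
buf[4] = buf[0]+buf[-1] = 64+72 = 136 → [64, -60, 4, 8, 136]
buf[-5] = buf[0]*buf[0] = 64*64 = 4096 → [4096, -60, 4, 8, 136]
buf[-4] = buf[0]-buf[0] = 4096-4096 = 0 → [4096, 0, 4, 8, 136]
buf[-5]-buf[0] = 4096-4096 = 0

0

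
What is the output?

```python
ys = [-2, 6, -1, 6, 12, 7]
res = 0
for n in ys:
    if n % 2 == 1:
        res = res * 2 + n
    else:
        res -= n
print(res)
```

n=-2: not odd, res = 0-(-2) = 2
n=6: not odd, res = 2-6 = -4
n=-1: odd, res = (-4)*2+(-1) = -9
n=6: not odd, res = (-9)-6 = -15
n=12: not odd, res = (-15)-12 = -27
n=7: odd, res = (-27)*2+7 = -47

-47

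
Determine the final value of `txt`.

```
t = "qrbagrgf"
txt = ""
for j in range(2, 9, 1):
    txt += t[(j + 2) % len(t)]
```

j=2: add t[4]='g' → 'g'
j=3: add t[5]='r' → 'gr'
j=4: add t[6]='g' → 'grg'
j=5: add t[7]='f' → 'grgf'
j=6: add t[0]='q' → 'grgfq'
j=7: add t[1]='r' → 'grgfqr'
j=8: add t[2]='b' → 'grgfqrb'

'grgfqrb'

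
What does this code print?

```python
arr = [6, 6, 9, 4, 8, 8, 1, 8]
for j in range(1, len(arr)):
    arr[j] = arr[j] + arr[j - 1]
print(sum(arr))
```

230

j=1: arr[1] = 6+6 = 12 → [6, 12, 9, 4, 8, 8, 1, 8]
j=2: arr[2] = 9+12 = 21 → [6, 12, 21, 4, 8, 8, 1, 8]
j=3: arr[3] = 4+21 = 25 → [6, 12, 21, 25, 8, 8, 1, 8]
j=4: arr[4] = 8+25 = 33 → [6, 12, 21, 25, 33, 8, 1, 8]
j=5: arr[5] = 8+33 = 41 → [6, 12, 21, 25, 33, 41, 1, 8]
j=6: arr[6] = 1+41 = 42 → [6, 12, 21, 25, 33, 41, 42, 8]
j=7: arr[7] = 8+42 = 50 → [6, 12, 21, 25, 33, 41, 42, 50]
sum = 230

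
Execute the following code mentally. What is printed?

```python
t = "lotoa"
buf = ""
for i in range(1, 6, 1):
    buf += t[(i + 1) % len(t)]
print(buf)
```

i=1: add t[2]='t' → 't'
i=2: add t[3]='o' → 'to'
i=3: add t[4]='a' → 'toa'
i=4: add t[0]='l' → 'toal'
i=5: add t[1]='o' → 'toalo'

toalo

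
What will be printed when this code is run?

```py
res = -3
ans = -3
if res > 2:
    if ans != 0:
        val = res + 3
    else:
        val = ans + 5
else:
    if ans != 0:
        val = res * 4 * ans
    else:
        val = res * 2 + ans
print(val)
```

res=-3, ans=-3
res > 2 is False; ans != 0 is True
→ val = res * 4 * ans = 36

36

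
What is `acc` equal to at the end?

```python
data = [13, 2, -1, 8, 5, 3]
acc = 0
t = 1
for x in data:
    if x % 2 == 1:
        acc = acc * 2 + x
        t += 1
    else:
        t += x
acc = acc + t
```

128

x=13: odd, acc = 0*2+13 = 13; t=2
x=2: not odd; t=4
x=-1: odd, acc = 13*2+(-1) = 25; t=5
x=8: not odd; t=13
x=5: odd, acc = 25*2+5 = 55; t=14
x=3: odd, acc = 55*2+3 = 113; t=15
acc+t = 113+15 = 128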